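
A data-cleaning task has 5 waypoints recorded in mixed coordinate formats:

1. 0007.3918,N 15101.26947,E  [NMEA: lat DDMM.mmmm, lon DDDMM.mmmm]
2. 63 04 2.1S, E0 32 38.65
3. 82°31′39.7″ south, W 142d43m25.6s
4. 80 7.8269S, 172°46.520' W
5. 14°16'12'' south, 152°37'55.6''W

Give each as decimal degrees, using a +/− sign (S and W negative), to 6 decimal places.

Point 1:
  φ: degrees = first 2 digits = 0, minutes = 7.3918; 0 + 7.3918/60 = 0.1231967
  N → positive
  Lon: split at 3 digits → 151° and 1.26947′; 151 + 1.26947/60 = 151.0211578
  E ⇒ keep positive
Point 2:
  Lat: 63 + 4/60 + 2.1/3600 = 63.0672500
  hemisphere S, so the sign is −
  Longitude: 0° + 32/60 + 38.65/3600 = 0 + 0.533333 + 0.010736 = 0.5440694
  E ⇒ keep positive
Point 3:
  φ: 82° + 31/60 + 39.7/3600 = 82 + 0.516667 + 0.011028 = 82.5276944
  S ⇒ negate
  Longitude: 43′ + 25.6″ = 43.42667′; 142 + 43.42667/60 = 142.7237778
  hemisphere W, so the sign is −
Point 4:
  Lat: 7.8269′ = 0.130448°; total 80.1304483
  S ⇒ negate
  Lon: 46.52′ = 0.775333°; total 172.7753333
  hemisphere W, so the sign is −
Point 5:
  Latitude: 16′ + 12″ = 16.20000′; 14 + 16.20000/60 = 14.2700000
  S ⇒ negate
  Longitude: 152° + 37/60 + 55.6/3600 = 152 + 0.616667 + 0.015444 = 152.6321111
  hemisphere W, so the sign is −

1. 0.123197, 151.021158
2. -63.067250, 0.544069
3. -82.527694, -142.723778
4. -80.130448, -172.775333
5. -14.270000, -152.632111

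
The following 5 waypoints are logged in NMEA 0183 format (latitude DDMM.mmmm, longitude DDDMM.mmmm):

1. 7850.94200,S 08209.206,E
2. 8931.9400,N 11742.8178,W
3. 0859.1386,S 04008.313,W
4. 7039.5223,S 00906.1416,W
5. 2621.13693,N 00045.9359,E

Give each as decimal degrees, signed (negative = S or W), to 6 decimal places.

Point 1:
  φ: degrees = first 2 digits = 78, minutes = 50.942; 78 + 50.942/60 = 78.8490333
  S → negative
  λ: split at 3 digits → 082° and 9.206′; 82 + 9.206/60 = 82.1534333
  E → positive
Point 2:
  Latitude: split at 2 digits → 89° and 31.94′; 89 + 31.94/60 = 89.5323333
  N ⇒ keep positive
  Longitude: degrees = first 3 digits = 117, minutes = 42.8178; 117 + 42.8178/60 = 117.7136300
  W ⇒ negate
Point 3:
  φ: split at 2 digits → 08° and 59.1386′; 8 + 59.1386/60 = 8.9856433
  S ⇒ negate
  Lon: degrees = first 3 digits = 40, minutes = 8.313; 40 + 8.313/60 = 40.1385500
  hemisphere W, so the sign is −
Point 4:
  Latitude: split at 2 digits → 70° and 39.5223′; 70 + 39.5223/60 = 70.6587050
  S ⇒ negate
  Lon: split at 3 digits → 009° and 6.1416′; 9 + 6.1416/60 = 9.1023600
  hemisphere W, so the sign is −
Point 5:
  Lat: split at 2 digits → 26° and 21.13693′; 26 + 21.13693/60 = 26.3522822
  N → positive
  Longitude: degrees = first 3 digits = 0, minutes = 45.9359; 0 + 45.9359/60 = 0.7655983
  E → positive

1. -78.849033, 82.153433
2. 89.532333, -117.713630
3. -8.985643, -40.138550
4. -70.658705, -9.102360
5. 26.352282, 0.765598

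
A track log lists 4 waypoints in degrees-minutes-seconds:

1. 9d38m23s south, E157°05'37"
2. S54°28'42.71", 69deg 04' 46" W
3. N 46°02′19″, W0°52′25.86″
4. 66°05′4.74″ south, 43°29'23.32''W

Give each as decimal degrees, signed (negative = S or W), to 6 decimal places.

1. -9.639722, 157.093611
2. -54.478531, -69.079444
3. 46.038611, -0.873850
4. -66.084650, -43.489811

Point 1:
  Latitude: 9° + 38/60 + 23/3600 = 9 + 0.633333 + 0.006389 = 9.6397222
  hemisphere S, so the sign is −
  Longitude: 5′ + 37″ = 5.61667′; 157 + 5.61667/60 = 157.0936111
  E ⇒ keep positive
Point 2:
  Latitude: 54° + 28/60 + 42.71/3600 = 54 + 0.466667 + 0.011864 = 54.4785306
  hemisphere S, so the sign is −
  λ: 4′ + 46″ = 4.76667′; 69 + 4.76667/60 = 69.0794444
  W ⇒ negate
Point 3:
  φ: 46 + 2/60 + 19/3600 = 46.0386111
  N ⇒ keep positive
  Longitude: 52′ + 25.86″ = 52.43100′; 0 + 52.43100/60 = 0.8738500
  W ⇒ negate
Point 4:
  Lat: 66° + 5/60 + 4.74/3600 = 66 + 0.083333 + 0.001317 = 66.0846500
  S ⇒ negate
  λ: 29′ + 23.32″ = 29.38867′; 43 + 29.38867/60 = 43.4898111
  W ⇒ negate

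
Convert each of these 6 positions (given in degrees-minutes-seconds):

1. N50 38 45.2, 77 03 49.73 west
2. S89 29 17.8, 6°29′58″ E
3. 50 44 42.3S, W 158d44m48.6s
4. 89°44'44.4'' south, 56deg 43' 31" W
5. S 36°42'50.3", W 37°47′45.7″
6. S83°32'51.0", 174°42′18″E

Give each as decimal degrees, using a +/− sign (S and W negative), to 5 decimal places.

1. 50.64589, -77.06381
2. -89.48828, 6.49944
3. -50.74508, -158.74683
4. -89.74567, -56.72528
5. -36.71397, -37.79603
6. -83.54750, 174.70500

Point 1:
  Lat: 50 + 38/60 + 45.2/3600 = 50.645889
  N ⇒ keep positive
  Lon: 3′ + 49.73″ = 3.82883′; 77 + 3.82883/60 = 77.063814
  W → negative
Point 2:
  Lat: 89 + 29/60 + 17.8/3600 = 89.488278
  hemisphere S, so the sign is −
  Longitude: 29′ + 58″ = 29.96667′; 6 + 29.96667/60 = 6.499444
  E ⇒ keep positive
Point 3:
  Lat: 50 + 44/60 + 42.3/3600 = 50.745083
  S → negative
  Lon: 44′ + 48.6″ = 44.81000′; 158 + 44.81000/60 = 158.746833
  W → negative
Point 4:
  φ: 89° + 44/60 + 44.4/3600 = 89 + 0.733333 + 0.012333 = 89.745667
  S ⇒ negate
  λ: 56 + 43/60 + 31/3600 = 56.725278
  hemisphere W, so the sign is −
Point 5:
  Lat: 36° + 42/60 + 50.3/3600 = 36 + 0.700000 + 0.013972 = 36.713972
  S → negative
  λ: 47′ + 45.7″ = 47.76167′; 37 + 47.76167/60 = 37.796028
  hemisphere W, so the sign is −
Point 6:
  Lat: 83° + 32/60 + 51/3600 = 83 + 0.533333 + 0.014167 = 83.547500
  S ⇒ negate
  Longitude: 42′ + 18″ = 42.30000′; 174 + 42.30000/60 = 174.705000
  E ⇒ keep positive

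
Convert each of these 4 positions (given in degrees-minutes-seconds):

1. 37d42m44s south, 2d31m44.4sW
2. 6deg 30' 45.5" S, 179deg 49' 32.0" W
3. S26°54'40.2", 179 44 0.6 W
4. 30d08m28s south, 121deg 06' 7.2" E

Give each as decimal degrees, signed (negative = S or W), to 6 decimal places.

Point 1:
  Latitude: 37 + 42/60 + 44/3600 = 37.7122222
  S ⇒ negate
  λ: 2 + 31/60 + 44.4/3600 = 2.5290000
  hemisphere W, so the sign is −
Point 2:
  Lat: 6 + 30/60 + 45.5/3600 = 6.5126389
  S → negative
  λ: 49′ + 32″ = 49.53333′; 179 + 49.53333/60 = 179.8255556
  W → negative
Point 3:
  Lat: 26 + 54/60 + 40.2/3600 = 26.9111667
  S → negative
  λ: 44′ + 0.6″ = 44.01000′; 179 + 44.01000/60 = 179.7335000
  W → negative
Point 4:
  Latitude: 8′ + 28″ = 8.46667′; 30 + 8.46667/60 = 30.1411111
  S → negative
  Longitude: 121 + 6/60 + 7.2/3600 = 121.1020000
  E ⇒ keep positive

1. -37.712222, -2.529000
2. -6.512639, -179.825556
3. -26.911167, -179.733500
4. -30.141111, 121.102000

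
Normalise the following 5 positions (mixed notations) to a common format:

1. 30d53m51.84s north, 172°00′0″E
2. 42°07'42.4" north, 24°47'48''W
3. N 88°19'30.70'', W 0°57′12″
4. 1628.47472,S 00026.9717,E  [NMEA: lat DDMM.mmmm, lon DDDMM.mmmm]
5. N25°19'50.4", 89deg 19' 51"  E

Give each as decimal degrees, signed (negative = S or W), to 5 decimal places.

Point 1:
  Lat: 53′ + 51.84″ = 53.86400′; 30 + 53.86400/60 = 30.897733
  N → positive
  λ: 172 + 0/60 + 0/3600 = 172.000000
  E → positive
Point 2:
  Latitude: 42 + 7/60 + 42.4/3600 = 42.128444
  N ⇒ keep positive
  Lon: 24 + 47/60 + 48/3600 = 24.796667
  W → negative
Point 3:
  Latitude: 88 + 19/60 + 30.7/3600 = 88.325194
  N ⇒ keep positive
  λ: 0° + 57/60 + 12/3600 = 0 + 0.950000 + 0.003333 = 0.953333
  W ⇒ negate
Point 4:
  φ: split at 2 digits → 16° and 28.47472′; 16 + 28.47472/60 = 16.474579
  S ⇒ negate
  Longitude: degrees = first 3 digits = 0, minutes = 26.9717; 0 + 26.9717/60 = 0.449528
  E → positive
Point 5:
  Latitude: 25 + 19/60 + 50.4/3600 = 25.330667
  N → positive
  Longitude: 89 + 19/60 + 51/3600 = 89.330833
  E ⇒ keep positive

1. 30.89773, 172.00000
2. 42.12844, -24.79667
3. 88.32519, -0.95333
4. -16.47458, 0.44953
5. 25.33067, 89.33083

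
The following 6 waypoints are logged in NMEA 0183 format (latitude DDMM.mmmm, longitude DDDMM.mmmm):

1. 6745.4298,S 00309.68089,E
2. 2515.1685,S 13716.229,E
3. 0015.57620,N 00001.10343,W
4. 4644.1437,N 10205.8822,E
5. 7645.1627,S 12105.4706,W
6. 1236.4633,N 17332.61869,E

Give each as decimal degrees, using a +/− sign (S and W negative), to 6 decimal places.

Point 1:
  φ: degrees = first 2 digits = 67, minutes = 45.4298; 67 + 45.4298/60 = 67.7571633
  S ⇒ negate
  λ: degrees = first 3 digits = 3, minutes = 9.68089; 3 + 9.68089/60 = 3.1613482
  E → positive
Point 2:
  Lat: degrees = first 2 digits = 25, minutes = 15.1685; 25 + 15.1685/60 = 25.2528083
  S → negative
  Longitude: degrees = first 3 digits = 137, minutes = 16.229; 137 + 16.229/60 = 137.2704833
  E → positive
Point 3:
  Latitude: split at 2 digits → 00° and 15.5762′; 0 + 15.5762/60 = 0.2596033
  N ⇒ keep positive
  λ: split at 3 digits → 000° and 1.10343′; 0 + 1.10343/60 = 0.0183905
  W ⇒ negate
Point 4:
  Lat: split at 2 digits → 46° and 44.1437′; 46 + 44.1437/60 = 46.7357283
  N → positive
  Lon: split at 3 digits → 102° and 5.8822′; 102 + 5.8822/60 = 102.0980367
  E ⇒ keep positive
Point 5:
  Latitude: degrees = first 2 digits = 76, minutes = 45.1627; 76 + 45.1627/60 = 76.7527117
  S ⇒ negate
  Lon: split at 3 digits → 121° and 5.4706′; 121 + 5.4706/60 = 121.0911767
  W ⇒ negate
Point 6:
  Latitude: split at 2 digits → 12° and 36.4633′; 12 + 36.4633/60 = 12.6077217
  N → positive
  λ: degrees = first 3 digits = 173, minutes = 32.61869; 173 + 32.61869/60 = 173.5436448
  E → positive

1. -67.757163, 3.161348
2. -25.252808, 137.270483
3. 0.259603, -0.018391
4. 46.735728, 102.098037
5. -76.752712, -121.091177
6. 12.607722, 173.543645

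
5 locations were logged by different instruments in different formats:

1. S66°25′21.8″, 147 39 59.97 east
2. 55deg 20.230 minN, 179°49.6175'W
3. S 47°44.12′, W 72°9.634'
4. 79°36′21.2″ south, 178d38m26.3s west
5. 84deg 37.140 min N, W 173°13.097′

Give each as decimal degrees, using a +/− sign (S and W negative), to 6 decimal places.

1. -66.422722, 147.666658
2. 55.337167, -179.826958
3. -47.735333, -72.160567
4. -79.605889, -178.640639
5. 84.619000, -173.218283

Point 1:
  φ: 25′ + 21.8″ = 25.36333′; 66 + 25.36333/60 = 66.4227222
  S ⇒ negate
  Longitude: 147 + 39/60 + 59.97/3600 = 147.6666583
  E → positive
Point 2:
  Lat: 55 + 20.23/60 = 55.3371667
  N → positive
  λ: 179 + 49.6175/60 = 179.8269583
  W → negative
Point 3:
  φ: 44.12′ = 0.735333°; total 47.7353333
  hemisphere S, so the sign is −
  λ: 9.634′ = 0.160567°; total 72.1605667
  W ⇒ negate
Point 4:
  Latitude: 79 + 36/60 + 21.2/3600 = 79.6058889
  S → negative
  λ: 178° + 38/60 + 26.3/3600 = 178 + 0.633333 + 0.007306 = 178.6406389
  W ⇒ negate
Point 5:
  Latitude: 37.14′ = 0.619000°; total 84.6190000
  N → positive
  Longitude: 13.097′ = 0.218283°; total 173.2182833
  W ⇒ negate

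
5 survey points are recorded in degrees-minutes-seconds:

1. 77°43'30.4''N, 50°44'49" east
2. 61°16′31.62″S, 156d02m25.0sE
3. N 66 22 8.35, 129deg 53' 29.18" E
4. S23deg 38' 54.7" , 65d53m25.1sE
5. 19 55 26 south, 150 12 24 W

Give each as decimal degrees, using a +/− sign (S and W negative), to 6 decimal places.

1. 77.725111, 50.746944
2. -61.275450, 156.040278
3. 66.368986, 129.891439
4. -23.648528, 65.890306
5. -19.923889, -150.206667

Point 1:
  Latitude: 77° + 43/60 + 30.4/3600 = 77 + 0.716667 + 0.008444 = 77.7251111
  N → positive
  λ: 44′ + 49″ = 44.81667′; 50 + 44.81667/60 = 50.7469444
  E ⇒ keep positive
Point 2:
  Lat: 61° + 16/60 + 31.62/3600 = 61 + 0.266667 + 0.008783 = 61.2754500
  S → negative
  λ: 156 + 2/60 + 25/3600 = 156.0402778
  E ⇒ keep positive
Point 3:
  φ: 66 + 22/60 + 8.35/3600 = 66.3689861
  N → positive
  Lon: 53′ + 29.18″ = 53.48633′; 129 + 53.48633/60 = 129.8914389
  E ⇒ keep positive
Point 4:
  Latitude: 23° + 38/60 + 54.7/3600 = 23 + 0.633333 + 0.015194 = 23.6485278
  hemisphere S, so the sign is −
  Longitude: 65 + 53/60 + 25.1/3600 = 65.8903056
  E ⇒ keep positive
Point 5:
  Latitude: 19 + 55/60 + 26/3600 = 19.9238889
  S → negative
  Lon: 150 + 12/60 + 24/3600 = 150.2066667
  W → negative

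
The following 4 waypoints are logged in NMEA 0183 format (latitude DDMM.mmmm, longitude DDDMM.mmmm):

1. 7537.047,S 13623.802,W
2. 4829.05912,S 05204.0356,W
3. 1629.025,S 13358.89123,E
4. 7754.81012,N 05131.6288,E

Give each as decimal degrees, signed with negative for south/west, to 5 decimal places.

Point 1:
  Lat: split at 2 digits → 75° and 37.047′; 75 + 37.047/60 = 75.617450
  hemisphere S, so the sign is −
  λ: split at 3 digits → 136° and 23.802′; 136 + 23.802/60 = 136.396700
  hemisphere W, so the sign is −
Point 2:
  Lat: split at 2 digits → 48° and 29.05912′; 48 + 29.05912/60 = 48.484319
  hemisphere S, so the sign is −
  Lon: degrees = first 3 digits = 52, minutes = 4.0356; 52 + 4.0356/60 = 52.067260
  W → negative
Point 3:
  φ: degrees = first 2 digits = 16, minutes = 29.025; 16 + 29.025/60 = 16.483750
  S → negative
  λ: split at 3 digits → 133° and 58.89123′; 133 + 58.89123/60 = 133.981521
  E ⇒ keep positive
Point 4:
  Lat: degrees = first 2 digits = 77, minutes = 54.81012; 77 + 54.81012/60 = 77.913502
  N → positive
  Longitude: degrees = first 3 digits = 51, minutes = 31.6288; 51 + 31.6288/60 = 51.527147
  E ⇒ keep positive

1. -75.61745, -136.39670
2. -48.48432, -52.06726
3. -16.48375, 133.98152
4. 77.91350, 51.52715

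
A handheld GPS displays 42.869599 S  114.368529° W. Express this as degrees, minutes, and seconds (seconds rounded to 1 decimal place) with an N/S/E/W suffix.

Lat: 0.869599° → 52.17594′; 0.17594 × 60 = 10.556″
Lon: whole degrees 114; 22.11174′ → 22′ and 6.704″

42°52′10.6″ S, 114°22′6.7″ W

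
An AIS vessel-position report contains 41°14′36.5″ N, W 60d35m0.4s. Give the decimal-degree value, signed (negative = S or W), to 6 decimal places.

Latitude: 14′ + 36.5″ = 14.60833′; 41 + 14.60833/60 = 41.2434722
N ⇒ keep positive
λ: 60° + 35/60 + 0.4/3600 = 60 + 0.583333 + 0.000111 = 60.5834444
hemisphere W, so the sign is −

41.243472, -60.583444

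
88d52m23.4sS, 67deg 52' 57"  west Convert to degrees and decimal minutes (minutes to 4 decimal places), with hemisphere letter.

Lat: seconds/60 = 0.39000; minutes = 52 + 0.39000 = 52.390000
λ: seconds/60 = 0.95000; minutes = 52 + 0.95000 = 52.950000

88° 52.3900′ S, 67° 52.9500′ W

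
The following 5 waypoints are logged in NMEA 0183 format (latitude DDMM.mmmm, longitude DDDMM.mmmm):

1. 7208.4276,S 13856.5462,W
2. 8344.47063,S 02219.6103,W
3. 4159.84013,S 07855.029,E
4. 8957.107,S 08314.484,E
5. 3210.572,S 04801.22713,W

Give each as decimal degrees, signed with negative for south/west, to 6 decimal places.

1. -72.140460, -138.942437
2. -83.741177, -22.326838
3. -41.997336, 78.917150
4. -89.951783, 83.241400
5. -32.176200, -48.020452

Point 1:
  Latitude: degrees = first 2 digits = 72, minutes = 8.4276; 72 + 8.4276/60 = 72.1404600
  S → negative
  λ: split at 3 digits → 138° and 56.5462′; 138 + 56.5462/60 = 138.9424367
  hemisphere W, so the sign is −
Point 2:
  φ: degrees = first 2 digits = 83, minutes = 44.47063; 83 + 44.47063/60 = 83.7411772
  hemisphere S, so the sign is −
  λ: split at 3 digits → 022° and 19.6103′; 22 + 19.6103/60 = 22.3268383
  hemisphere W, so the sign is −
Point 3:
  φ: degrees = first 2 digits = 41, minutes = 59.84013; 41 + 59.84013/60 = 41.9973355
  S → negative
  Longitude: split at 3 digits → 078° and 55.029′; 78 + 55.029/60 = 78.9171500
  E ⇒ keep positive
Point 4:
  Lat: split at 2 digits → 89° and 57.107′; 89 + 57.107/60 = 89.9517833
  S ⇒ negate
  λ: split at 3 digits → 083° and 14.484′; 83 + 14.484/60 = 83.2414000
  E ⇒ keep positive
Point 5:
  φ: degrees = first 2 digits = 32, minutes = 10.572; 32 + 10.572/60 = 32.1762000
  S → negative
  λ: split at 3 digits → 048° and 1.22713′; 48 + 1.22713/60 = 48.0204522
  W → negative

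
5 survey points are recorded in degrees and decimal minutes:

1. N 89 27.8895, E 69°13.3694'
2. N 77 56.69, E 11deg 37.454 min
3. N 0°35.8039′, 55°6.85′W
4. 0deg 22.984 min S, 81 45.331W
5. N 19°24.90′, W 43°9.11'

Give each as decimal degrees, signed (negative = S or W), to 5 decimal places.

1. 89.46483, 69.22282
2. 77.94483, 11.62423
3. 0.59673, -55.11417
4. -0.38307, -81.75552
5. 19.41500, -43.15183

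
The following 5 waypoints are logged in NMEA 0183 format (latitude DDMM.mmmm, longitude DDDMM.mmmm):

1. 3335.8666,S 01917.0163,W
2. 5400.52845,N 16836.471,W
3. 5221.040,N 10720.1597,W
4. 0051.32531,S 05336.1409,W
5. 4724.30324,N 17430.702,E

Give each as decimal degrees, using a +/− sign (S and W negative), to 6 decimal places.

Point 1:
  Lat: degrees = first 2 digits = 33, minutes = 35.8666; 33 + 35.8666/60 = 33.5977767
  S ⇒ negate
  Lon: degrees = first 3 digits = 19, minutes = 17.0163; 19 + 17.0163/60 = 19.2836050
  W → negative
Point 2:
  Lat: split at 2 digits → 54° and 0.52845′; 54 + 0.52845/60 = 54.0088075
  N ⇒ keep positive
  Longitude: split at 3 digits → 168° and 36.471′; 168 + 36.471/60 = 168.6078500
  W ⇒ negate
Point 3:
  Lat: degrees = first 2 digits = 52, minutes = 21.04; 52 + 21.04/60 = 52.3506667
  N → positive
  Longitude: degrees = first 3 digits = 107, minutes = 20.1597; 107 + 20.1597/60 = 107.3359950
  W ⇒ negate
Point 4:
  Lat: degrees = first 2 digits = 0, minutes = 51.32531; 0 + 51.32531/60 = 0.8554218
  S → negative
  Lon: split at 3 digits → 053° and 36.1409′; 53 + 36.1409/60 = 53.6023483
  W → negative
Point 5:
  Latitude: degrees = first 2 digits = 47, minutes = 24.30324; 47 + 24.30324/60 = 47.4050540
  N → positive
  λ: degrees = first 3 digits = 174, minutes = 30.702; 174 + 30.702/60 = 174.5117000
  E → positive

1. -33.597777, -19.283605
2. 54.008808, -168.607850
3. 52.350667, -107.335995
4. -0.855422, -53.602348
5. 47.405054, 174.511700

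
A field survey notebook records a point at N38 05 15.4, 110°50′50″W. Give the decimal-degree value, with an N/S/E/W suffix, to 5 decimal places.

38.08761° N, 110.84722° W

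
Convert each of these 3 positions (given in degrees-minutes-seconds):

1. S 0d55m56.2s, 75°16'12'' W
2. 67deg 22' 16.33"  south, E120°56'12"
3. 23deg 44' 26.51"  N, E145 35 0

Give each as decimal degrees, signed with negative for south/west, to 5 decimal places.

1. -0.93228, -75.27000
2. -67.37120, 120.93667
3. 23.74070, 145.58333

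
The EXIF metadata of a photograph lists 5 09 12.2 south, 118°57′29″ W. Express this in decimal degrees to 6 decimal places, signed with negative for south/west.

φ: 9′ + 12.2″ = 9.20333′; 5 + 9.20333/60 = 5.1533889
S → negative
λ: 57′ + 29″ = 57.48333′; 118 + 57.48333/60 = 118.9580556
W ⇒ negate

-5.153389, -118.958056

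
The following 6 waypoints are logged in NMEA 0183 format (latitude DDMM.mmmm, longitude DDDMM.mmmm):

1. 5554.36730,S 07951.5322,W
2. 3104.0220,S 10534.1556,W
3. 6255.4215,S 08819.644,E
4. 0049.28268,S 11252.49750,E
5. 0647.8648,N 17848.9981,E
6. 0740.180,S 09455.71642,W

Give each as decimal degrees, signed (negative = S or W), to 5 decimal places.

1. -55.90612, -79.85887
2. -31.06703, -105.56926
3. -62.92369, 88.32740
4. -0.82138, 112.87496
5. 6.79775, 178.81664
6. -7.66967, -94.92861

Point 1:
  φ: split at 2 digits → 55° and 54.3673′; 55 + 54.3673/60 = 55.906122
  S ⇒ negate
  λ: split at 3 digits → 079° and 51.5322′; 79 + 51.5322/60 = 79.858870
  hemisphere W, so the sign is −
Point 2:
  Latitude: split at 2 digits → 31° and 4.022′; 31 + 4.022/60 = 31.067033
  hemisphere S, so the sign is −
  λ: split at 3 digits → 105° and 34.1556′; 105 + 34.1556/60 = 105.569260
  W ⇒ negate
Point 3:
  Latitude: split at 2 digits → 62° and 55.4215′; 62 + 55.4215/60 = 62.923692
  S ⇒ negate
  λ: split at 3 digits → 088° and 19.644′; 88 + 19.644/60 = 88.327400
  E → positive
Point 4:
  φ: split at 2 digits → 00° and 49.28268′; 0 + 49.28268/60 = 0.821378
  hemisphere S, so the sign is −
  Longitude: degrees = first 3 digits = 112, minutes = 52.4975; 112 + 52.4975/60 = 112.874958
  E ⇒ keep positive
Point 5:
  Latitude: split at 2 digits → 06° and 47.8648′; 6 + 47.8648/60 = 6.797747
  N ⇒ keep positive
  Lon: split at 3 digits → 178° and 48.9981′; 178 + 48.9981/60 = 178.816635
  E ⇒ keep positive
Point 6:
  Latitude: degrees = first 2 digits = 7, minutes = 40.18; 7 + 40.18/60 = 7.669667
  S → negative
  Lon: split at 3 digits → 094° and 55.71642′; 94 + 55.71642/60 = 94.928607
  W ⇒ negate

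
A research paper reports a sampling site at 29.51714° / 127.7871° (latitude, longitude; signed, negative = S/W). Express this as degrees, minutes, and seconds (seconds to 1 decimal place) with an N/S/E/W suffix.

29°31′1.7″ N, 127°47′13.6″ E

Lat: 0.517140° → 31.02840′; 0.02840 × 60 = 1.704″
Lon: whole degrees 127; 47.22600′ → 47′ and 13.560″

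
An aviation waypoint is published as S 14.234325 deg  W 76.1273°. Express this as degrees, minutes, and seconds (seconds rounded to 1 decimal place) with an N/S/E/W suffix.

14°14′3.6″ S, 76°07′38.3″ W

Latitude: 0.234325° → 14.05950′; 0.05950 × 60 = 3.570″
Lon: 0.127300 × 60 = 7.63800′ → 7′, remainder × 60 = 38.280″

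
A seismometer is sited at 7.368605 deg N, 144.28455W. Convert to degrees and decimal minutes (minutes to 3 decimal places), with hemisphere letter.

7° 22.116′ N, 144° 17.073′ W

φ: 7° + 0.368605 × 60 = 7° 22.11630′
Lon: minutes = (144.284550 − 144) × 60 = 17.07300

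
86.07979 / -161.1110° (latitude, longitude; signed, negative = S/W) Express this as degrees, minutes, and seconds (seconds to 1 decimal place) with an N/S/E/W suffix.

86°04′47.2″ N, 161°06′39.6″ W

Latitude: 0.079790 × 60 = 4.78740′ → 4′, remainder × 60 = 47.244″
Longitude is negative → W; |value| = 161.111000
Longitude: 0.111000 × 60 = 6.66000′ → 6′, remainder × 60 = 39.600″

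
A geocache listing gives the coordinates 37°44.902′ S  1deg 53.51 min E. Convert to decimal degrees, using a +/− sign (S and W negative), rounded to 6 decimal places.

-37.748367, 1.891833

Latitude: 44.902′ = 0.748367°; total 37.7483667
hemisphere S, so the sign is −
λ: 1 + 53.51/60 = 1.8918333
E ⇒ keep positive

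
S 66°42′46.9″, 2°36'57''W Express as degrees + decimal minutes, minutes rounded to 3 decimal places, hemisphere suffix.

Lat: 42 + 46.9/60 = 42.78167′
Longitude: 36 + 57/60 = 36.95000′

66° 42.782′ S, 2° 36.950′ W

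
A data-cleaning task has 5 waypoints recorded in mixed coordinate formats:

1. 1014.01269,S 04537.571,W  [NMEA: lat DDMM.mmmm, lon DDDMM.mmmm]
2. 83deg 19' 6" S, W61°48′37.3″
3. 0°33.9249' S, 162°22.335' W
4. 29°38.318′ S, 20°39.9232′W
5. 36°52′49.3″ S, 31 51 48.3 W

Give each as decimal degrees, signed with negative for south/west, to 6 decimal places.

1. -10.233545, -45.626183
2. -83.318333, -61.810361
3. -0.565415, -162.372250
4. -29.638633, -20.665387
5. -36.880361, -31.863417

Point 1:
  Latitude: split at 2 digits → 10° and 14.01269′; 10 + 14.01269/60 = 10.2335448
  hemisphere S, so the sign is −
  λ: degrees = first 3 digits = 45, minutes = 37.571; 45 + 37.571/60 = 45.6261833
  hemisphere W, so the sign is −
Point 2:
  φ: 19′ + 6″ = 19.10000′; 83 + 19.10000/60 = 83.3183333
  hemisphere S, so the sign is −
  Lon: 61° + 48/60 + 37.3/3600 = 61 + 0.800000 + 0.010361 = 61.8103611
  W ⇒ negate
Point 3:
  Lat: 33.9249′ = 0.565415°; total 0.5654150
  S → negative
  λ: 162 + 22.335/60 = 162.3722500
  hemisphere W, so the sign is −
Point 4:
  Latitude: 29 + 38.318/60 = 29.6386333
  S → negative
  Lon: 20 + 39.9232/60 = 20.6653867
  W ⇒ negate
Point 5:
  Latitude: 36 + 52/60 + 49.3/3600 = 36.8803611
  hemisphere S, so the sign is −
  Longitude: 51′ + 48.3″ = 51.80500′; 31 + 51.80500/60 = 31.8634167
  W → negative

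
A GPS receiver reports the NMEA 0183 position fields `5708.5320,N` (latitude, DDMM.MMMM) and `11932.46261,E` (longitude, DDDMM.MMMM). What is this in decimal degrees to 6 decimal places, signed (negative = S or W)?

Lat: degrees = first 2 digits = 57, minutes = 8.532; 57 + 8.532/60 = 57.1422000
N ⇒ keep positive
Lon: split at 3 digits → 119° and 32.46261′; 119 + 32.46261/60 = 119.5410435
E ⇒ keep positive

57.142200, 119.541044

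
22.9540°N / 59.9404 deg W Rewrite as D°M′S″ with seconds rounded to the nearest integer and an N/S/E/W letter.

22°57′14″ N, 59°56′25″ W

Latitude: 0.954000 × 60 = 57.24000′ → 57′, remainder × 60 = 14.40″
λ: 0.940400° → 56.42400′; 0.42400 × 60 = 25.44″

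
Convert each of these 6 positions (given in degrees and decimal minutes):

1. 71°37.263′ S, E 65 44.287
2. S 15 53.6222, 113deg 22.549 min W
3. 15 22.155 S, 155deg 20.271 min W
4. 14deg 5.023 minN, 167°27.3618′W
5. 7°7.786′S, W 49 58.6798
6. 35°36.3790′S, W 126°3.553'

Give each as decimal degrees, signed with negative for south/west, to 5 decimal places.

1. -71.62105, 65.73812
2. -15.89370, -113.37582
3. -15.36925, -155.33785
4. 14.08372, -167.45603
5. -7.12977, -49.97800
6. -35.60632, -126.05922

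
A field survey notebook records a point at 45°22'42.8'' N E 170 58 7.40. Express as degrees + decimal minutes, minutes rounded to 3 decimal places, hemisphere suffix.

45° 22.713′ N, 170° 58.123′ E

Latitude: 22 + 42.8/60 = 22.71333′
λ: 58 + 7.4/60 = 58.12333′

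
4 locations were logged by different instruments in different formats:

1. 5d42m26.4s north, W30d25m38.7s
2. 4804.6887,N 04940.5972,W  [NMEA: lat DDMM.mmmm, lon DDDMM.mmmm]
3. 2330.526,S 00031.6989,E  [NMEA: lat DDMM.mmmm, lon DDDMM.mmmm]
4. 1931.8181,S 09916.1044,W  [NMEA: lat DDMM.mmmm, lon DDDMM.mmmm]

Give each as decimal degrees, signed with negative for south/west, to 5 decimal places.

Point 1:
  Lat: 5° + 42/60 + 26.4/3600 = 5 + 0.700000 + 0.007333 = 5.707333
  N → positive
  Longitude: 30 + 25/60 + 38.7/3600 = 30.427417
  hemisphere W, so the sign is −
Point 2:
  Lat: split at 2 digits → 48° and 4.6887′; 48 + 4.6887/60 = 48.078145
  N ⇒ keep positive
  Longitude: degrees = first 3 digits = 49, minutes = 40.5972; 49 + 40.5972/60 = 49.676620
  hemisphere W, so the sign is −
Point 3:
  φ: split at 2 digits → 23° and 30.526′; 23 + 30.526/60 = 23.508767
  S → negative
  λ: degrees = first 3 digits = 0, minutes = 31.6989; 0 + 31.6989/60 = 0.528315
  E → positive
Point 4:
  φ: split at 2 digits → 19° and 31.8181′; 19 + 31.8181/60 = 19.530302
  S → negative
  Lon: split at 3 digits → 099° and 16.1044′; 99 + 16.1044/60 = 99.268407
  hemisphere W, so the sign is −

1. 5.70733, -30.42742
2. 48.07815, -49.67662
3. -23.50877, 0.52832
4. -19.53030, -99.26841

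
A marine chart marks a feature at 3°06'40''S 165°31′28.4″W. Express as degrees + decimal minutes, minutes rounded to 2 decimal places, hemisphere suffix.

3° 6.67′ S, 165° 31.47′ W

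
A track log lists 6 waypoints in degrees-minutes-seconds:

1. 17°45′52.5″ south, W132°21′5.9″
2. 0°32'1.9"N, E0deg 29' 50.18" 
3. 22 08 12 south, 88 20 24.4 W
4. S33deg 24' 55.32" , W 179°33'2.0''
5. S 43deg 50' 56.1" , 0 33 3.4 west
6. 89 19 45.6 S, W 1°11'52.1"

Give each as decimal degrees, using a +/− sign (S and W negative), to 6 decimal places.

Point 1:
  Lat: 17° + 45/60 + 52.5/3600 = 17 + 0.750000 + 0.014583 = 17.7645833
  S → negative
  Longitude: 132 + 21/60 + 5.9/3600 = 132.3516389
  W → negative
Point 2:
  φ: 0° + 32/60 + 1.9/3600 = 0 + 0.533333 + 0.000528 = 0.5338611
  N ⇒ keep positive
  λ: 0° + 29/60 + 50.18/3600 = 0 + 0.483333 + 0.013939 = 0.4972722
  E → positive
Point 3:
  φ: 8′ + 12″ = 8.20000′; 22 + 8.20000/60 = 22.1366667
  hemisphere S, so the sign is −
  Longitude: 88 + 20/60 + 24.4/3600 = 88.3401111
  W → negative
Point 4:
  Lat: 33° + 24/60 + 55.32/3600 = 33 + 0.400000 + 0.015367 = 33.4153667
  S ⇒ negate
  Longitude: 179 + 33/60 + 2/3600 = 179.5505556
  W → negative
Point 5:
  Latitude: 43 + 50/60 + 56.1/3600 = 43.8489167
  hemisphere S, so the sign is −
  Longitude: 0° + 33/60 + 3.4/3600 = 0 + 0.550000 + 0.000944 = 0.5509444
  W → negative
Point 6:
  Lat: 89° + 19/60 + 45.6/3600 = 89 + 0.316667 + 0.012667 = 89.3293333
  S → negative
  Lon: 1° + 11/60 + 52.1/3600 = 1 + 0.183333 + 0.014472 = 1.1978056
  hemisphere W, so the sign is −

1. -17.764583, -132.351639
2. 0.533861, 0.497272
3. -22.136667, -88.340111
4. -33.415367, -179.550556
5. -43.848917, -0.550944
6. -89.329333, -1.197806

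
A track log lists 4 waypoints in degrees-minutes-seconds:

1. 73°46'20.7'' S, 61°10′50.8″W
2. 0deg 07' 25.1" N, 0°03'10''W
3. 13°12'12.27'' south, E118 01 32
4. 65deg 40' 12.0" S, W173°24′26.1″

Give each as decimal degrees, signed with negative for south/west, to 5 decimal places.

Point 1:
  Lat: 73 + 46/60 + 20.7/3600 = 73.772417
  hemisphere S, so the sign is −
  Longitude: 10′ + 50.8″ = 10.84667′; 61 + 10.84667/60 = 61.180778
  W → negative
Point 2:
  φ: 7′ + 25.1″ = 7.41833′; 0 + 7.41833/60 = 0.123639
  N ⇒ keep positive
  Longitude: 3′ + 10″ = 3.16667′; 0 + 3.16667/60 = 0.052778
  W → negative
Point 3:
  Latitude: 12′ + 12.27″ = 12.20450′; 13 + 12.20450/60 = 13.203408
  hemisphere S, so the sign is −
  Lon: 1′ + 32″ = 1.53333′; 118 + 1.53333/60 = 118.025556
  E ⇒ keep positive
Point 4:
  φ: 40′ + 12″ = 40.20000′; 65 + 40.20000/60 = 65.670000
  S → negative
  Lon: 173° + 24/60 + 26.1/3600 = 173 + 0.400000 + 0.007250 = 173.407250
  W ⇒ negate

1. -73.77242, -61.18078
2. 0.12364, -0.05278
3. -13.20341, 118.02556
4. -65.67000, -173.40725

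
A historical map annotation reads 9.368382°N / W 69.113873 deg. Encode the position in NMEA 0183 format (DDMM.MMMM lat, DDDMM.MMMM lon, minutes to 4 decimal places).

0922.1029,N / 06906.8324,W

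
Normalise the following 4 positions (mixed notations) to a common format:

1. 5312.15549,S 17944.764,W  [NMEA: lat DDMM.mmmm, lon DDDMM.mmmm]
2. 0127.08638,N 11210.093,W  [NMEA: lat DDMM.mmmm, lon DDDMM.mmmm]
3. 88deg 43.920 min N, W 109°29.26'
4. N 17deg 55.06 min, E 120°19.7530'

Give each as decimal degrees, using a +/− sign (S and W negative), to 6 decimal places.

1. -53.202592, -179.746067
2. 1.451440, -112.168217
3. 88.732000, -109.487667
4. 17.917667, 120.329217

Point 1:
  φ: degrees = first 2 digits = 53, minutes = 12.15549; 53 + 12.15549/60 = 53.2025915
  S ⇒ negate
  Lon: degrees = first 3 digits = 179, minutes = 44.764; 179 + 44.764/60 = 179.7460667
  W → negative
Point 2:
  Latitude: degrees = first 2 digits = 1, minutes = 27.08638; 1 + 27.08638/60 = 1.4514397
  N → positive
  λ: split at 3 digits → 112° and 10.093′; 112 + 10.093/60 = 112.1682167
  W → negative
Point 3:
  Lat: 43.92′ = 0.732000°; total 88.7320000
  N → positive
  Lon: 29.26′ = 0.487667°; total 109.4876667
  W ⇒ negate
Point 4:
  Lat: 17 + 55.06/60 = 17.9176667
  N ⇒ keep positive
  Longitude: 120 + 19.753/60 = 120.3292167
  E → positive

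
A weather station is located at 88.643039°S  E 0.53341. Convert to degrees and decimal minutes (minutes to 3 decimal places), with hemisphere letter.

Lat: minutes = (88.643039 − 88) × 60 = 38.58234
Longitude: minutes = (0.533410 − 0) × 60 = 32.00460

88° 38.582′ S, 0° 32.005′ E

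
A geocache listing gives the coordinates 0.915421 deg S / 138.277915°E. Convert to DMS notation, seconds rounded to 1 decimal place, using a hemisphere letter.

Latitude: whole degrees 0; 54.92526′ → 54′ and 55.516″
Longitude: 0.277915° → 16.67490′; 0.67490 × 60 = 40.494″

0°54′55.5″ S, 138°16′40.5″ E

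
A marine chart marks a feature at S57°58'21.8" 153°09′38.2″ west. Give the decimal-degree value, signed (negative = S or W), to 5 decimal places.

-57.97272, -153.16061

Latitude: 57° + 58/60 + 21.8/3600 = 57 + 0.966667 + 0.006056 = 57.972722
hemisphere S, so the sign is −
Longitude: 9′ + 38.2″ = 9.63667′; 153 + 9.63667/60 = 153.160611
hemisphere W, so the sign is −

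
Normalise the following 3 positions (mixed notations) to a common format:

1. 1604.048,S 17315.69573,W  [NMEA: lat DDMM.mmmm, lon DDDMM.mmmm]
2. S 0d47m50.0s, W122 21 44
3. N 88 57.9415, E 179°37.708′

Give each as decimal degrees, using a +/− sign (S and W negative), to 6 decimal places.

Point 1:
  Lat: degrees = first 2 digits = 16, minutes = 4.048; 16 + 4.048/60 = 16.0674667
  hemisphere S, so the sign is −
  Longitude: split at 3 digits → 173° and 15.69573′; 173 + 15.69573/60 = 173.2615955
  W → negative
Point 2:
  Latitude: 47′ + 50″ = 47.83333′; 0 + 47.83333/60 = 0.7972222
  S → negative
  Lon: 122° + 21/60 + 44/3600 = 122 + 0.350000 + 0.012222 = 122.3622222
  hemisphere W, so the sign is −
Point 3:
  Latitude: 57.9415′ = 0.965692°; total 88.9656917
  N ⇒ keep positive
  Longitude: 179 + 37.708/60 = 179.6284667
  E ⇒ keep positive

1. -16.067467, -173.261596
2. -0.797222, -122.362222
3. 88.965692, 179.628467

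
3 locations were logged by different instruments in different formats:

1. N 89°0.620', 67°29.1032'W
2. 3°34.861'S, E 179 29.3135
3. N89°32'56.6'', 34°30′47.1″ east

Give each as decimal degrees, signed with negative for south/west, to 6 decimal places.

1. 89.010333, -67.485053
2. -3.581017, 179.488558
3. 89.549056, 34.513083

Point 1:
  Lat: 0.62′ = 0.010333°; total 89.0103333
  N ⇒ keep positive
  Longitude: 67 + 29.1032/60 = 67.4850533
  hemisphere W, so the sign is −
Point 2:
  Latitude: 34.861′ = 0.581017°; total 3.5810167
  S ⇒ negate
  Lon: 29.3135′ = 0.488558°; total 179.4885583
  E → positive
Point 3:
  Lat: 89 + 32/60 + 56.6/3600 = 89.5490556
  N ⇒ keep positive
  Longitude: 34 + 30/60 + 47.1/3600 = 34.5130833
  E → positive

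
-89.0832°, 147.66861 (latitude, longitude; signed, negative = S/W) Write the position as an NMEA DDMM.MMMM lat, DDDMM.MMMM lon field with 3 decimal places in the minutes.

8904.992,S / 14740.117,E

Latitude is negative → S; |value| = 89.083200
Latitude: minutes = (89.083200 − 89) × 60 = 4.99200
Longitude: fractional part 0.668610 → 40.11660 minutes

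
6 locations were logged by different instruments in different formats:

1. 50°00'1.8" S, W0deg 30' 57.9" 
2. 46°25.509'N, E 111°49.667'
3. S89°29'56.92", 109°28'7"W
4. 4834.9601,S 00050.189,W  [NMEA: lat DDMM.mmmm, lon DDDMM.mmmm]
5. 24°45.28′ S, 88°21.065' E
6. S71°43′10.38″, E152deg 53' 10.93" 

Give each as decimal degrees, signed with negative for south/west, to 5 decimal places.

1. -50.00050, -0.51608
2. 46.42515, 111.82778
3. -89.49914, -109.46861
4. -48.58267, -0.83648
5. -24.75467, 88.35108
6. -71.71955, 152.88637

Point 1:
  φ: 50 + 0/60 + 1.8/3600 = 50.000500
  S → negative
  Longitude: 30′ + 57.9″ = 30.96500′; 0 + 30.96500/60 = 0.516083
  W ⇒ negate
Point 2:
  Lat: 46 + 25.509/60 = 46.425150
  N ⇒ keep positive
  λ: 49.667′ = 0.827783°; total 111.827783
  E → positive
Point 3:
  Latitude: 89° + 29/60 + 56.92/3600 = 89 + 0.483333 + 0.015811 = 89.499144
  S ⇒ negate
  Longitude: 109° + 28/60 + 7/3600 = 109 + 0.466667 + 0.001944 = 109.468611
  W → negative
Point 4:
  Latitude: degrees = first 2 digits = 48, minutes = 34.9601; 48 + 34.9601/60 = 48.582668
  S → negative
  Lon: split at 3 digits → 000° and 50.189′; 0 + 50.189/60 = 0.836483
  W → negative
Point 5:
  φ: 24 + 45.28/60 = 24.754667
  S ⇒ negate
  λ: 21.065′ = 0.351083°; total 88.351083
  E ⇒ keep positive
Point 6:
  Latitude: 43′ + 10.38″ = 43.17300′; 71 + 43.17300/60 = 71.719550
  S → negative
  λ: 53′ + 10.93″ = 53.18217′; 152 + 53.18217/60 = 152.886369
  E → positive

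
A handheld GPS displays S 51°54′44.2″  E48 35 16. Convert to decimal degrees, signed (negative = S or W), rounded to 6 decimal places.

φ: 54′ + 44.2″ = 54.73667′; 51 + 54.73667/60 = 51.9122778
hemisphere S, so the sign is −
Longitude: 35′ + 16″ = 35.26667′; 48 + 35.26667/60 = 48.5877778
E → positive

-51.912278, 48.587778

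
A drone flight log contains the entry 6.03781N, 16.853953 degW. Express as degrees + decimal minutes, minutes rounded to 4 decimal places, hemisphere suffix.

Latitude: fractional part 0.037810 → 2.268600 minutes
Lon: minutes = (16.853953 − 16) × 60 = 51.237180

6° 2.2686′ N, 16° 51.2372′ W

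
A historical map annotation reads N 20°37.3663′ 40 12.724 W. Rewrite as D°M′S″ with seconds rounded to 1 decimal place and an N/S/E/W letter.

Lat: 37.36630′ → 37′ and 0.36630 × 60 = 21.978″
Longitude: 12.72400′ → 12′ and 0.72400 × 60 = 43.440″

20°37′22.0″ N, 40°12′43.4″ W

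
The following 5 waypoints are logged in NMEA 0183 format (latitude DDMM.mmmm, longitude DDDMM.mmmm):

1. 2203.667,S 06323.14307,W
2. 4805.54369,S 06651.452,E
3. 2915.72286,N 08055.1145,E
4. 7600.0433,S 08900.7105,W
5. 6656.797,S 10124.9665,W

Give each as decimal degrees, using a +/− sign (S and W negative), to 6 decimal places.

Point 1:
  Lat: split at 2 digits → 22° and 3.667′; 22 + 3.667/60 = 22.0611167
  hemisphere S, so the sign is −
  Longitude: degrees = first 3 digits = 63, minutes = 23.14307; 63 + 23.14307/60 = 63.3857178
  hemisphere W, so the sign is −
Point 2:
  Latitude: split at 2 digits → 48° and 5.54369′; 48 + 5.54369/60 = 48.0923948
  S ⇒ negate
  Lon: split at 3 digits → 066° and 51.452′; 66 + 51.452/60 = 66.8575333
  E → positive
Point 3:
  Lat: split at 2 digits → 29° and 15.72286′; 29 + 15.72286/60 = 29.2620477
  N ⇒ keep positive
  λ: split at 3 digits → 080° and 55.1145′; 80 + 55.1145/60 = 80.9185750
  E ⇒ keep positive
Point 4:
  φ: degrees = first 2 digits = 76, minutes = 0.0433; 76 + 0.0433/60 = 76.0007217
  S ⇒ negate
  λ: split at 3 digits → 089° and 0.7105′; 89 + 0.7105/60 = 89.0118417
  W ⇒ negate
Point 5:
  Latitude: degrees = first 2 digits = 66, minutes = 56.797; 66 + 56.797/60 = 66.9466167
  hemisphere S, so the sign is −
  λ: split at 3 digits → 101° and 24.9665′; 101 + 24.9665/60 = 101.4161083
  hemisphere W, so the sign is −

1. -22.061117, -63.385718
2. -48.092395, 66.857533
3. 29.262048, 80.918575
4. -76.000722, -89.011842
5. -66.946617, -101.416108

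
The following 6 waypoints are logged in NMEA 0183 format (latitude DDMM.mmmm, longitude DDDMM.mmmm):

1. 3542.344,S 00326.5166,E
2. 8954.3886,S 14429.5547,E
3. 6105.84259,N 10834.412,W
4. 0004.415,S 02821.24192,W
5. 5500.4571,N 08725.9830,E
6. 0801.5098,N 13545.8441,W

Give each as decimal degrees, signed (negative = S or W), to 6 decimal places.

1. -35.705733, 3.441943
2. -89.906477, 144.492578
3. 61.097377, -108.573533
4. -0.073583, -28.354032
5. 55.007618, 87.433050
6. 8.025163, -135.764068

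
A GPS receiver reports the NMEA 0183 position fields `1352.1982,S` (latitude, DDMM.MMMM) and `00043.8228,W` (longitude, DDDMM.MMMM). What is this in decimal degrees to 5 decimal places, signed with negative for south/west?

Lat: degrees = first 2 digits = 13, minutes = 52.1982; 13 + 52.1982/60 = 13.869970
S ⇒ negate
Longitude: split at 3 digits → 000° and 43.8228′; 0 + 43.8228/60 = 0.730380
W → negative

-13.86997, -0.73038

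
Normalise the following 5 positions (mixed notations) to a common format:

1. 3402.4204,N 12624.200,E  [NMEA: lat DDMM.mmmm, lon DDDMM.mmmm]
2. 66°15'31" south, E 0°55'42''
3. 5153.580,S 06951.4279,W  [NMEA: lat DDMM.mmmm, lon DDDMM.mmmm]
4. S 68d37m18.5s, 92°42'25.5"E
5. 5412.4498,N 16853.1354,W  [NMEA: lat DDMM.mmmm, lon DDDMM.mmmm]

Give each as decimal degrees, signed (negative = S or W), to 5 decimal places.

1. 34.04034, 126.40333
2. -66.25861, 0.92833
3. -51.89300, -69.85713
4. -68.62181, 92.70708
5. 54.20750, -168.88559

Point 1:
  Lat: degrees = first 2 digits = 34, minutes = 2.4204; 34 + 2.4204/60 = 34.040340
  N ⇒ keep positive
  Lon: degrees = first 3 digits = 126, minutes = 24.2; 126 + 24.2/60 = 126.403333
  E → positive
Point 2:
  φ: 66° + 15/60 + 31/3600 = 66 + 0.250000 + 0.008611 = 66.258611
  S → negative
  Lon: 55′ + 42″ = 55.70000′; 0 + 55.70000/60 = 0.928333
  E ⇒ keep positive
Point 3:
  φ: split at 2 digits → 51° and 53.58′; 51 + 53.58/60 = 51.893000
  S → negative
  Longitude: degrees = first 3 digits = 69, minutes = 51.4279; 69 + 51.4279/60 = 69.857132
  hemisphere W, so the sign is −
Point 4:
  Lat: 68° + 37/60 + 18.5/3600 = 68 + 0.616667 + 0.005139 = 68.621806
  S → negative
  λ: 92 + 42/60 + 25.5/3600 = 92.707083
  E → positive
Point 5:
  Lat: degrees = first 2 digits = 54, minutes = 12.4498; 54 + 12.4498/60 = 54.207497
  N → positive
  Lon: degrees = first 3 digits = 168, minutes = 53.1354; 168 + 53.1354/60 = 168.885590
  W ⇒ negate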